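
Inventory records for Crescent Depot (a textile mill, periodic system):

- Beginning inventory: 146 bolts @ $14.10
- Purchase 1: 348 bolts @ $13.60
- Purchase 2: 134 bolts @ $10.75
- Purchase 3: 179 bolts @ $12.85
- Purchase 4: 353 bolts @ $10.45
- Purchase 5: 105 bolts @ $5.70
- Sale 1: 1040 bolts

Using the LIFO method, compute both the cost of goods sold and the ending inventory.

COGS = $11,686.40; ending inventory = $3,133.00

Sale 1 (1040) [LIFO — newest first]: 105 @ $5.70 + 353 @ $10.45 + 179 @ $12.85 + 134 @ $10.75 + 269 @ $13.60 = $11,686.40
Ending inventory: 146 @ $14.10 + 79 @ $13.60 = $3,133.00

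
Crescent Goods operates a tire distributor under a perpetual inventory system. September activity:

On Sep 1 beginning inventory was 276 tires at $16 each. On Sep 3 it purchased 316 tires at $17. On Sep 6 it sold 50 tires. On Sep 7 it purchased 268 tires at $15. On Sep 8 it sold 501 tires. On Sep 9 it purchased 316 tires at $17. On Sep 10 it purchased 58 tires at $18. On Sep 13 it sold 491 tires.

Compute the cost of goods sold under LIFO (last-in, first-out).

Sep 6, 50 sold [LIFO — newest first]: 50 @ $17 = $850
Sep 8, 501 sold [LIFO — newest first]: 268 @ $15 + 233 @ $17 = $7,981
Sep 13, 491 sold [LIFO — newest first]: 58 @ $18 + 316 @ $17 + 33 @ $17 + 84 @ $16 = $8,321
Total COGS = $850 + $7,981 + $8,321 = $17,152
Ending inventory: 192 @ $16 = $3,072
Check: goods available $20,224 = COGS $17,152 + ending $3,072

COGS = $17,152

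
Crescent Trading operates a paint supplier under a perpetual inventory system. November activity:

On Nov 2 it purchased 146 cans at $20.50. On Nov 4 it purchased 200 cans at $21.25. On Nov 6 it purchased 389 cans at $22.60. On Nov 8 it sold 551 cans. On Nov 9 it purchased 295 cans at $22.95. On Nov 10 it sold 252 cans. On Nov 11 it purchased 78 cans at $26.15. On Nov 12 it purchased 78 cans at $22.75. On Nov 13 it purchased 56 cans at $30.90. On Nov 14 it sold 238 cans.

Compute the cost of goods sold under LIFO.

COGS = $24,158.60

Nov 8, 551 sold [LIFO — newest first]: 389 @ $22.60 + 162 @ $21.25 = $12,233.90
Nov 10, 252 sold [LIFO — newest first]: 252 @ $22.95 = $5,783.40
Nov 14, 238 sold [LIFO — newest first]: 56 @ $30.90 + 78 @ $22.75 + 78 @ $26.15 + 26 @ $22.95 = $6,141.30
Total COGS = $12,233.90 + $5,783.40 + $6,141.30 = $24,158.60
Ending inventory: 146 @ $20.50 + 38 @ $21.25 + 17 @ $22.95 = $4,190.65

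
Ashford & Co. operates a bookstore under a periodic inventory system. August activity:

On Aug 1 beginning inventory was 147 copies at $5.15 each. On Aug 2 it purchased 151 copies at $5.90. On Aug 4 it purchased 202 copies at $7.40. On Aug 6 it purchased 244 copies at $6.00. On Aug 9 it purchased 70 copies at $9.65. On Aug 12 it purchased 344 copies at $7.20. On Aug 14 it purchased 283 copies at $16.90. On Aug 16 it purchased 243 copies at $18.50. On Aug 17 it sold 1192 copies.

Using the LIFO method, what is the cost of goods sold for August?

Aug 17, 1192 sold [LIFO — newest first]: 243 @ $18.50 + 283 @ $16.90 + 344 @ $7.20 + 70 @ $9.65 + 244 @ $6.00 + 8 @ $7.40 = $13,953.70
Ending inventory: 147 @ $5.15 + 151 @ $5.90 + 194 @ $7.40 = $3,083.55
Check: goods available $17,037.25 = COGS $13,953.70 + ending $3,083.55

COGS = $13,953.70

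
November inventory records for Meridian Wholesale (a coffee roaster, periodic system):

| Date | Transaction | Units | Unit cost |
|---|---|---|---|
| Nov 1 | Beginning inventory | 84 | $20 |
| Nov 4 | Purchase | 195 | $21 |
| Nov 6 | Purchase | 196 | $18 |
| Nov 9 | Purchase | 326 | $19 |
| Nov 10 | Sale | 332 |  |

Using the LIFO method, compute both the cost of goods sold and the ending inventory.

Nov 10, 332 sold [LIFO — newest first]: 326 @ $19 + 6 @ $18 = $6,302
Ending inventory: 84 @ $20 + 195 @ $21 + 190 @ $18 = $9,195

COGS = $6,302; ending inventory = $9,195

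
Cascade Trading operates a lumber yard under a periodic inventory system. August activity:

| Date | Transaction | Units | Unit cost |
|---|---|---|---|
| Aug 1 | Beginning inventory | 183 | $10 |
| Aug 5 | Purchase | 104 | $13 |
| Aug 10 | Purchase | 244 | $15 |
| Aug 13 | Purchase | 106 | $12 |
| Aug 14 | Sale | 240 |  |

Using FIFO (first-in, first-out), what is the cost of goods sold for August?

Aug 14, 240 sold [FIFO — oldest first]: 183 @ $10 + 57 @ $13 = $2,571
Ending inventory: 47 @ $13 + 244 @ $15 + 106 @ $12 = $5,543
Check: goods available $8,114 = COGS $2,571 + ending $5,543

COGS = $2,571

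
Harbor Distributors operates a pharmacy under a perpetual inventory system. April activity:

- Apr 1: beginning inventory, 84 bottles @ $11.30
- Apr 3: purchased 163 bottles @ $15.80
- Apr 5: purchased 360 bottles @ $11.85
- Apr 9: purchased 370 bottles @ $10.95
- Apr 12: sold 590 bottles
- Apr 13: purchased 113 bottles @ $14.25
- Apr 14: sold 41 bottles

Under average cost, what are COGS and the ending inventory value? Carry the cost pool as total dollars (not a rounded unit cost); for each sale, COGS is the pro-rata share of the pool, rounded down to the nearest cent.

After Apr 1: 84 on hand, pool $949.20 (≈ $11.3000 each)
After Apr 3: 247 on hand, pool $3,524.60 (≈ $14.2696 each)
After Apr 5: 607 on hand, pool $7,790.60 (≈ $12.8346 each)
After Apr 9: 977 on hand, pool $11,842.10 (≈ $12.1209 each)
Apr 12, sell 590: 590/977 × $11,842.10 → $7,151.31
After Apr 13: 500 on hand, pool $6,301.04 (≈ $12.6021 each)
Apr 14, sell 41: 41/500 × $6,301.04 → $516.68
Total COGS = $7,151.31 + $516.68 = $7,667.99
Ending inventory (cost pool remaining) = $5,784.36

COGS = $7,667.99; ending inventory = $5,784.36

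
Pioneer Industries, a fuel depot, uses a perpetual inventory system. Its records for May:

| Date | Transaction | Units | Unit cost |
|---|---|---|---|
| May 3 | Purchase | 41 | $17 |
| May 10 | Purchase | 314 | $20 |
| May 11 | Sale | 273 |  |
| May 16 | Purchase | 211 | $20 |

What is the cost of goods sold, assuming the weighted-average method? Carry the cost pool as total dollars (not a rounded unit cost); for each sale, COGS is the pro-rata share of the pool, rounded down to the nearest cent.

After May 3: 41 on hand, pool $697.00 (≈ $17.0000 each)
After May 10: 355 on hand, pool $6,977.00 (≈ $19.6535 each)
May 11, sell 273: 273/355 × $6,977.00 → $5,365.41
After May 16: 293 on hand, pool $5,831.59 (≈ $19.9030 each)
Ending inventory (cost pool remaining) = $5,831.59
Check: goods available $11,197.00 = COGS $5,365.41 + ending $5,831.59

COGS = $5,365.41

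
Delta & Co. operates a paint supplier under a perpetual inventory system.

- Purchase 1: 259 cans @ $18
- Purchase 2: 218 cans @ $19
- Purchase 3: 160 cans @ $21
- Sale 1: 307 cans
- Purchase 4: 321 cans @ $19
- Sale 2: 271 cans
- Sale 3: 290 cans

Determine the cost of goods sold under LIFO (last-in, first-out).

Sale 1 (307) [LIFO — newest first]: 160 @ $21 + 147 @ $19 = $6,153
Sale 2 (271) [LIFO — newest first]: 271 @ $19 = $5,149
Sale 3 (290) [LIFO — newest first]: 50 @ $19 + 71 @ $19 + 169 @ $18 = $5,341
Total COGS = $6,153 + $5,149 + $5,341 = $16,643
Ending inventory: 90 @ $18 = $1,620
Check: goods available $18,263 = COGS $16,643 + ending $1,620

COGS = $16,643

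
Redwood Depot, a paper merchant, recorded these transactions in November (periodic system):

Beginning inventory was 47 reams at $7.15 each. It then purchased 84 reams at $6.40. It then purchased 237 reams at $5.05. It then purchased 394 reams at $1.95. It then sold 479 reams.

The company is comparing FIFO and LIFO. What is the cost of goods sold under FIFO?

FIFO COGS: 47 @ $7.15 + 84 @ $6.40 + 237 @ $5.05 + 111 @ $1.95 = $2,286.95
LIFO COGS: 394 @ $1.95 + 85 @ $5.05 = $1,197.55

COGS = $2,286.95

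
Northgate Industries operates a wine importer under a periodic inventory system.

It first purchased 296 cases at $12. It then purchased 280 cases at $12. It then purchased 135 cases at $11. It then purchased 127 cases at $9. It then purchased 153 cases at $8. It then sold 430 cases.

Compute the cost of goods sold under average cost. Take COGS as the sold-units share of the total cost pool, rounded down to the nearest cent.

Sale 1, sell 430: 430/991 × $10,764.00 → $4,670.55
Ending inventory (cost pool remaining) = $6,093.45
Check: goods available $10,764.00 = COGS $4,670.55 + ending $6,093.45

COGS = $4,670.55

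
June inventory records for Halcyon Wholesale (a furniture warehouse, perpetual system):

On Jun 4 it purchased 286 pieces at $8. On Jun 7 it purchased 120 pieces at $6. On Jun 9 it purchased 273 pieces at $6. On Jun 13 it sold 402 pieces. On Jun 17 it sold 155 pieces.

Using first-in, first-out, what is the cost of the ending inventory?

Jun 13, 402 sold [FIFO — oldest first]: 286 @ $8 + 116 @ $6 = $2,984
Jun 17, 155 sold [FIFO — oldest first]: 4 @ $6 + 151 @ $6 = $930
Total COGS = $2,984 + $930 = $3,914
Ending inventory: 122 @ $6 = $732

Ending inventory = $732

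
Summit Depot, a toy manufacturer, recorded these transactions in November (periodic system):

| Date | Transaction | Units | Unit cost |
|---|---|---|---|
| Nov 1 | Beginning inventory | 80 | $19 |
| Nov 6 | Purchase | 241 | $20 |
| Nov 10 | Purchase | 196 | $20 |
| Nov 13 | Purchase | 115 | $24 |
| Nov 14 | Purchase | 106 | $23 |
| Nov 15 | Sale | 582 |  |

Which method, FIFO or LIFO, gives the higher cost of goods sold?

LIFO

FIFO COGS: 80 @ $19 + 241 @ $20 + 196 @ $20 + 65 @ $24 = $11,820
LIFO COGS: 106 @ $23 + 115 @ $24 + 196 @ $20 + 165 @ $20 = $12,418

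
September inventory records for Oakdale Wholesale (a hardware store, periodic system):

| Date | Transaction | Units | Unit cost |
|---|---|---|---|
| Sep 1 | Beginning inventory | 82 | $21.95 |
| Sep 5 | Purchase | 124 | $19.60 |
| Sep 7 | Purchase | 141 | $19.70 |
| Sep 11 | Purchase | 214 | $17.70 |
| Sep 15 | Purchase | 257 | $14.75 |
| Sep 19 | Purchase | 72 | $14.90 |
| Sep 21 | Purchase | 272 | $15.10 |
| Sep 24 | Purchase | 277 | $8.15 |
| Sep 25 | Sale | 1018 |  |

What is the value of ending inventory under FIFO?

Ending inventory = $4,431.95

Sep 25, 1018 sold [FIFO — oldest first]: 82 @ $21.95 + 124 @ $19.60 + 141 @ $19.70 + 214 @ $17.70 + 257 @ $14.75 + 72 @ $14.90 + 128 @ $15.10 = $17,592.15
Ending inventory: 144 @ $15.10 + 277 @ $8.15 = $4,431.95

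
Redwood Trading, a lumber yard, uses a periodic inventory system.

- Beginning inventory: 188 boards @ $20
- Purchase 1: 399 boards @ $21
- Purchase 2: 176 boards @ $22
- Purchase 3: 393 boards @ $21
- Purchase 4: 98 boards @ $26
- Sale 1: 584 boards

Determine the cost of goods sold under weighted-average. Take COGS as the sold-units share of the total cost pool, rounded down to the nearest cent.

COGS = $12,486.60

Sale 1, sell 584: 584/1254 × $26,812.00 → $12,486.60
Ending inventory (cost pool remaining) = $14,325.40
Check: goods available $26,812.00 = COGS $12,486.60 + ending $14,325.40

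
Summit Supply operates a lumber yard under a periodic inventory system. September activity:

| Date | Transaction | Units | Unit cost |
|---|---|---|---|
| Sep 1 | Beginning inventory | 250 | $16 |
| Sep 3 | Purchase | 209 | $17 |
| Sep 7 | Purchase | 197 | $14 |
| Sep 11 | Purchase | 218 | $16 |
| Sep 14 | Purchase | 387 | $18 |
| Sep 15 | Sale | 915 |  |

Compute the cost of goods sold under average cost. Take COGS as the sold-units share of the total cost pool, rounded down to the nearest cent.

COGS = $15,067.38

Sep 15, sell 915: 915/1261 × $20,765.00 → $15,067.38
Ending inventory (cost pool remaining) = $5,697.62
Check: goods available $20,765.00 = COGS $15,067.38 + ending $5,697.62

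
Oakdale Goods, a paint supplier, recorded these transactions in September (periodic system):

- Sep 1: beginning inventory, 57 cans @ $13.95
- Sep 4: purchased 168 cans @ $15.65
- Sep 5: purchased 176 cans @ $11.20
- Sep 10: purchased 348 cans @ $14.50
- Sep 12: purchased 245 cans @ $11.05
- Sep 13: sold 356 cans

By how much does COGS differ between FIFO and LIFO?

$574.80

FIFO COGS: 57 @ $13.95 + 168 @ $15.65 + 131 @ $11.20 = $4,891.55
LIFO COGS: 245 @ $11.05 + 111 @ $14.50 = $4,316.75
Difference = |$4,891.55 − $4,316.75| = $574.80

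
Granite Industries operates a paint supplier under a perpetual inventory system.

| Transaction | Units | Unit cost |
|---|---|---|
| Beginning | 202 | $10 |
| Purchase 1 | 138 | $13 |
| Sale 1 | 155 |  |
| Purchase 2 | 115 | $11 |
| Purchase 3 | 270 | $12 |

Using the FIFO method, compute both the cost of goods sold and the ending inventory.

COGS = $1,550; ending inventory = $6,769

Sale 1 (155) [FIFO — oldest first]: 155 @ $10 = $1,550
Ending inventory: 47 @ $10 + 138 @ $13 + 115 @ $11 + 270 @ $12 = $6,769
Check: goods available $8,319 = COGS $1,550 + ending $6,769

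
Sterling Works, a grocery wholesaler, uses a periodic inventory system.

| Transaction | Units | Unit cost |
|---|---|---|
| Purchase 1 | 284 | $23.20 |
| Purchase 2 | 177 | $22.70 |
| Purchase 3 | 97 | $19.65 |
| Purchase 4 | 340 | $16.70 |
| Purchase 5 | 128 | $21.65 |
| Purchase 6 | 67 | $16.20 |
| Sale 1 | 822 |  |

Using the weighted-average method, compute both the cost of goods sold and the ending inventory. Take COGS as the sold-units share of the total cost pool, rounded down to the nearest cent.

Sale 1, sell 822: 822/1093 × $22,047.35 → $16,580.89
Ending inventory (cost pool remaining) = $5,466.46

COGS = $16,580.89; ending inventory = $5,466.46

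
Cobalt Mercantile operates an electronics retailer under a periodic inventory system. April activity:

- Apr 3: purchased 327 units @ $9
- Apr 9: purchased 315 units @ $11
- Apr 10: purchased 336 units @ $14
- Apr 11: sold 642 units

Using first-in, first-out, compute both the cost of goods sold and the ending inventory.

COGS = $6,408; ending inventory = $4,704

Apr 11, 642 sold [FIFO — oldest first]: 327 @ $9 + 315 @ $11 = $6,408
Ending inventory: 336 @ $14 = $4,704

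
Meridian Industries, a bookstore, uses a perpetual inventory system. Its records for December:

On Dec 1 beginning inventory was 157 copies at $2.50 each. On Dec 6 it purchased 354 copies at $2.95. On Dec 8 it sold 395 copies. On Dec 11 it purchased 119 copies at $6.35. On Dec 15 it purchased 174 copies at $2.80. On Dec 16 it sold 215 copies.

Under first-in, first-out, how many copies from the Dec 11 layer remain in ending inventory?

Dec 8, 395 sold [FIFO — oldest first]: 157 @ $2.50 + 238 @ $2.95 = $1,094.60
Dec 16, 215 sold [FIFO — oldest first]: 116 @ $2.95 + 99 @ $6.35 = $970.85
Total COGS = $1,094.60 + $970.85 = $2,065.45
Ending inventory: 20 @ $6.35 + 174 @ $2.80 = $614.20
Check: goods available $2,679.65 = COGS $2,065.45 + ending $614.20

20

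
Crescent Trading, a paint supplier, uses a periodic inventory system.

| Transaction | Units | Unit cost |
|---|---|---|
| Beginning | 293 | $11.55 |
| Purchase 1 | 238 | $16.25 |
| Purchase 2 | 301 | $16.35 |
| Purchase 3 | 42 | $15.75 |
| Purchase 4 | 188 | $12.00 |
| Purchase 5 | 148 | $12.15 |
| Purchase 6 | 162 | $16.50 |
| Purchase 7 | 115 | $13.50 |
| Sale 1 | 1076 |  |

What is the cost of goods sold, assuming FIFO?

COGS = $15,260.60

Sale 1 (1076) [FIFO — oldest first]: 293 @ $11.55 + 238 @ $16.25 + 301 @ $16.35 + 42 @ $15.75 + 188 @ $12.00 + 14 @ $12.15 = $15,260.60
Ending inventory: 134 @ $12.15 + 162 @ $16.50 + 115 @ $13.50 = $5,853.60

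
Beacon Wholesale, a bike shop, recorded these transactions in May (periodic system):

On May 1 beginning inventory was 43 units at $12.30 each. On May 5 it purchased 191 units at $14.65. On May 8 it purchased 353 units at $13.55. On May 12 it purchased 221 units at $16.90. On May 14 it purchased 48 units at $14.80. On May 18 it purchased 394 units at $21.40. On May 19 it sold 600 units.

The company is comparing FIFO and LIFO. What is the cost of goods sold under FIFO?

COGS = $8,329.90

FIFO COGS: 43 @ $12.30 + 191 @ $14.65 + 353 @ $13.55 + 13 @ $16.90 = $8,329.90
LIFO COGS: 394 @ $21.40 + 48 @ $14.80 + 158 @ $16.90 = $11,812.20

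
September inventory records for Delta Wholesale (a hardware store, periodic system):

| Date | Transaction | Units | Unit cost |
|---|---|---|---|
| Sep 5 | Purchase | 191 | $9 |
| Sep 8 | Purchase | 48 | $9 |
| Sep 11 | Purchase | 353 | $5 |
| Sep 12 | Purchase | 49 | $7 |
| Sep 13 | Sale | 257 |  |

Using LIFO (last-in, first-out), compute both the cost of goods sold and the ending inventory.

Sep 13, 257 sold [LIFO — newest first]: 49 @ $7 + 208 @ $5 = $1,383
Ending inventory: 191 @ $9 + 48 @ $9 + 145 @ $5 = $2,876

COGS = $1,383; ending inventory = $2,876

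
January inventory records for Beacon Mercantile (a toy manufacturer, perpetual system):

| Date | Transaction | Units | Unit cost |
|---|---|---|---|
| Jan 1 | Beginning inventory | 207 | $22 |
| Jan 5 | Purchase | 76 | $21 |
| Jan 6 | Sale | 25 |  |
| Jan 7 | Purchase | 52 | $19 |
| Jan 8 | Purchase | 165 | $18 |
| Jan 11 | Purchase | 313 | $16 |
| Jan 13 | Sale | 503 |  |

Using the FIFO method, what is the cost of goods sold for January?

Jan 6, 25 sold [FIFO — oldest first]: 25 @ $22 = $550
Jan 13, 503 sold [FIFO — oldest first]: 182 @ $22 + 76 @ $21 + 52 @ $19 + 165 @ $18 + 28 @ $16 = $10,006
Total COGS = $550 + $10,006 = $10,556
Ending inventory: 285 @ $16 = $4,560
Check: goods available $15,116 = COGS $10,556 + ending $4,560

COGS = $10,556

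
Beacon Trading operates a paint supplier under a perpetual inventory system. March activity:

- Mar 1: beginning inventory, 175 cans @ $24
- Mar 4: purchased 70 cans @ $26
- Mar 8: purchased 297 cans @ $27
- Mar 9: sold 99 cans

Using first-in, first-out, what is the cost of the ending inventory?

Ending inventory = $11,663

Mar 9, 99 sold [FIFO — oldest first]: 99 @ $24 = $2,376
Ending inventory: 76 @ $24 + 70 @ $26 + 297 @ $27 = $11,663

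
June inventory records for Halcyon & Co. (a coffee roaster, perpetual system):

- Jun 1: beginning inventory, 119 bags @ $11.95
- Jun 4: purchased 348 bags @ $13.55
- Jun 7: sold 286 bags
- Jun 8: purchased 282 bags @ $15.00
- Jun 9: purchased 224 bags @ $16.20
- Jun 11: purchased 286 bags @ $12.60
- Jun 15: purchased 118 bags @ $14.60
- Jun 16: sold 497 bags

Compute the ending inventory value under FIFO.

Jun 7, 286 sold [FIFO — oldest first]: 119 @ $11.95 + 167 @ $13.55 = $3,684.90
Jun 16, 497 sold [FIFO — oldest first]: 181 @ $13.55 + 282 @ $15.00 + 34 @ $16.20 = $7,233.35
Total COGS = $3,684.90 + $7,233.35 = $10,918.25
Ending inventory: 190 @ $16.20 + 286 @ $12.60 + 118 @ $14.60 = $8,404.40

Ending inventory = $8,404.40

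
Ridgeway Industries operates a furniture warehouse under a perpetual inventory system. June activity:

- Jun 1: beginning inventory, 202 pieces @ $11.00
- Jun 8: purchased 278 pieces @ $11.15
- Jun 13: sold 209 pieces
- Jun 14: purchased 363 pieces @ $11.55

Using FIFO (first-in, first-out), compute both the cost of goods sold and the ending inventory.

COGS = $2,300.05; ending inventory = $7,214.30

Jun 13, 209 sold [FIFO — oldest first]: 202 @ $11.00 + 7 @ $11.15 = $2,300.05
Ending inventory: 271 @ $11.15 + 363 @ $11.55 = $7,214.30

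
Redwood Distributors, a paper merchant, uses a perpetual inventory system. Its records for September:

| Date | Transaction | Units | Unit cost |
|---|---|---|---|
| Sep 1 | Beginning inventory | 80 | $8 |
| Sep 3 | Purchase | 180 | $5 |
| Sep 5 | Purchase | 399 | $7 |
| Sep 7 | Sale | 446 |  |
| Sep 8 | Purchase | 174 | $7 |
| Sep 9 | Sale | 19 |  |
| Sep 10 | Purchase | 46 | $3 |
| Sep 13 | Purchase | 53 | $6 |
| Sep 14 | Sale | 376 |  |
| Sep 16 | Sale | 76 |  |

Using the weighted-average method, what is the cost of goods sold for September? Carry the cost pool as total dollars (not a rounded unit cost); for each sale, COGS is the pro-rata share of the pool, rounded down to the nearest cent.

After Sep 1: 80 on hand, pool $640.00 (≈ $8.0000 each)
After Sep 3: 260 on hand, pool $1,540.00 (≈ $5.9231 each)
After Sep 5: 659 on hand, pool $4,333.00 (≈ $6.5751 each)
Sep 7, sell 446: 446/659 × $4,333.00 → $2,932.50
After Sep 8: 387 on hand, pool $2,618.50 (≈ $6.7661 each)
Sep 9, sell 19: 19/387 × $2,618.50 → $128.55
After Sep 10: 414 on hand, pool $2,627.95 (≈ $6.3477 each)
After Sep 13: 467 on hand, pool $2,945.95 (≈ $6.3082 each)
Sep 14, sell 376: 376/467 × $2,945.95 → $2,371.89
Sep 16, sell 76: 76/91 × $574.06 → $479.43
Total COGS = $2,932.50 + $128.55 + $2,371.89 + $479.43 = $5,912.37
Ending inventory (cost pool remaining) = $94.63
Check: goods available $6,007.00 = COGS $5,912.37 + ending $94.63

COGS = $5,912.37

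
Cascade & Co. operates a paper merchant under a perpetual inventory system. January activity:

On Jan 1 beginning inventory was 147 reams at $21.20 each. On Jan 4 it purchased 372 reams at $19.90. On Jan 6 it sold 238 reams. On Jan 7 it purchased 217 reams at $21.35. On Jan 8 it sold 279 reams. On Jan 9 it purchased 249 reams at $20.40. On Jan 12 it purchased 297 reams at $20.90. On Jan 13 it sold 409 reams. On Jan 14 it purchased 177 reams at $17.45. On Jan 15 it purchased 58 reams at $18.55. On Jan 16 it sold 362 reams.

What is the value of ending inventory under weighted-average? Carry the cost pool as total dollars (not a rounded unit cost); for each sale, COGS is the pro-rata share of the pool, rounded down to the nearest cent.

After Jan 1: 147 on hand, pool $3,116.40 (≈ $21.2000 each)
After Jan 4: 519 on hand, pool $10,519.20 (≈ $20.2682 each)
Jan 6, sell 238: 238/519 × $10,519.20 → $4,823.83
After Jan 7: 498 on hand, pool $10,328.32 (≈ $20.7396 each)
Jan 8, sell 279: 279/498 × $10,328.32 → $5,786.34
After Jan 9: 468 on hand, pool $9,621.58 (≈ $20.5589 each)
After Jan 12: 765 on hand, pool $15,828.88 (≈ $20.6913 each)
Jan 13, sell 409: 409/765 × $15,828.88 → $8,462.76
After Jan 14: 533 on hand, pool $10,454.77 (≈ $19.6150 each)
After Jan 15: 591 on hand, pool $11,530.67 (≈ $19.5104 each)
Jan 16, sell 362: 362/591 × $11,530.67 → $7,062.77
Total COGS = $4,823.83 + $5,786.34 + $8,462.76 + $7,062.77 = $26,135.70
Ending inventory (cost pool remaining) = $4,467.90
Check: goods available $30,603.60 = COGS $26,135.70 + ending $4,467.90

Ending inventory = $4,467.90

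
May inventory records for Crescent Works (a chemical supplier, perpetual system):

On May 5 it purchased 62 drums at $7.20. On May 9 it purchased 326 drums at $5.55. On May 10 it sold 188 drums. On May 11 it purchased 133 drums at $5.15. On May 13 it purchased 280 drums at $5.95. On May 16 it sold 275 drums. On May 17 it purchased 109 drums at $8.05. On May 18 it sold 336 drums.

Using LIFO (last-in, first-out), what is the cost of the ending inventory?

Ending inventory = $718.35

May 10, 188 sold [LIFO — newest first]: 188 @ $5.55 = $1,043.40
May 16, 275 sold [LIFO — newest first]: 275 @ $5.95 = $1,636.25
May 18, 336 sold [LIFO — newest first]: 109 @ $8.05 + 5 @ $5.95 + 133 @ $5.15 + 89 @ $5.55 = $2,086.10
Total COGS = $1,043.40 + $1,636.25 + $2,086.10 = $4,765.75
Ending inventory: 62 @ $7.20 + 49 @ $5.55 = $718.35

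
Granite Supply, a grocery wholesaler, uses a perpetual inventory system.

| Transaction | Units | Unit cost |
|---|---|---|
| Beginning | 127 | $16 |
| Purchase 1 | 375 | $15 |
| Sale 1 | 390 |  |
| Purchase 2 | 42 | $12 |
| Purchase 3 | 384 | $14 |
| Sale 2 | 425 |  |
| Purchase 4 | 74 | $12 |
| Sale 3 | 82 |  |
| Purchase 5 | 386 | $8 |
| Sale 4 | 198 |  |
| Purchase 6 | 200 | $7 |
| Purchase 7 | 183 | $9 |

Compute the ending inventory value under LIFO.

Sale 1 (390) [LIFO — newest first]: 375 @ $15 + 15 @ $16 = $5,865
Sale 2 (425) [LIFO — newest first]: 384 @ $14 + 41 @ $12 = $5,868
Sale 3 (82) [LIFO — newest first]: 74 @ $12 + 1 @ $12 + 7 @ $16 = $1,012
Sale 4 (198) [LIFO — newest first]: 198 @ $8 = $1,584
Total COGS = $5,865 + $5,868 + $1,012 + $1,584 = $14,329
Ending inventory: 105 @ $16 + 188 @ $8 + 200 @ $7 + 183 @ $9 = $6,231

Ending inventory = $6,231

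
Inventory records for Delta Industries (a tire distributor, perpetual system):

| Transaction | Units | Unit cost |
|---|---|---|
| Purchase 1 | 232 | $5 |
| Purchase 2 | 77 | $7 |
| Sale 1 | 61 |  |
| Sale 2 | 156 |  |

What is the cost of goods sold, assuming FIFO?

Sale 1 (61) [FIFO — oldest first]: 61 @ $5 = $305
Sale 2 (156) [FIFO — oldest first]: 156 @ $5 = $780
Total COGS = $305 + $780 = $1,085
Ending inventory: 15 @ $5 + 77 @ $7 = $614

COGS = $1,085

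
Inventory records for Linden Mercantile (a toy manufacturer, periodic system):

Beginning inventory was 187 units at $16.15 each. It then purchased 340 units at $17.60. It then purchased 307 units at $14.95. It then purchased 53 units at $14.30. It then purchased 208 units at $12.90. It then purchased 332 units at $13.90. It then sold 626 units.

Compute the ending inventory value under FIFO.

Sale 1 (626) [FIFO — oldest first]: 187 @ $16.15 + 340 @ $17.60 + 99 @ $14.95 = $10,484.10
Ending inventory: 208 @ $14.95 + 53 @ $14.30 + 208 @ $12.90 + 332 @ $13.90 = $11,165.50
Check: goods available $21,649.60 = COGS $10,484.10 + ending $11,165.50

Ending inventory = $11,165.50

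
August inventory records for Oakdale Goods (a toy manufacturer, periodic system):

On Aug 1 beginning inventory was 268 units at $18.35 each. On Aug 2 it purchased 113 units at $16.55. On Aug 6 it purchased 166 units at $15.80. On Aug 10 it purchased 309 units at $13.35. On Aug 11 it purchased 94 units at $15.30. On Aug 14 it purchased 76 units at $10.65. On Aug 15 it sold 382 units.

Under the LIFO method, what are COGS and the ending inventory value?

COGS = $5,077.80; ending inventory = $10,705.70

Aug 15, 382 sold [LIFO — newest first]: 76 @ $10.65 + 94 @ $15.30 + 212 @ $13.35 = $5,077.80
Ending inventory: 268 @ $18.35 + 113 @ $16.55 + 166 @ $15.80 + 97 @ $13.35 = $10,705.70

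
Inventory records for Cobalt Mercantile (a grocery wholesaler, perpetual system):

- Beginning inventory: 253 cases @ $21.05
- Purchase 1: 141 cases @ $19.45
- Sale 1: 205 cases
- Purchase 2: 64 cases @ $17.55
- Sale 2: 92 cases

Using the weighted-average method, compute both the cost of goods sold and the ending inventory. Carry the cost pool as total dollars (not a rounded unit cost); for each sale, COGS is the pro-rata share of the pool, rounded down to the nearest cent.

After Beginning: 253 on hand, pool $5,325.65 (≈ $21.0500 each)
After Purchase 1: 394 on hand, pool $8,068.10 (≈ $20.4774 each)
Sale 1, sell 205: 205/394 × $8,068.10 → $4,197.86
After Purchase 2: 253 on hand, pool $4,993.44 (≈ $19.7369 each)
Sale 2, sell 92: 92/253 × $4,993.44 → $1,815.79
Total COGS = $4,197.86 + $1,815.79 = $6,013.65
Ending inventory (cost pool remaining) = $3,177.65
Check: goods available $9,191.30 = COGS $6,013.65 + ending $3,177.65

COGS = $6,013.65; ending inventory = $3,177.65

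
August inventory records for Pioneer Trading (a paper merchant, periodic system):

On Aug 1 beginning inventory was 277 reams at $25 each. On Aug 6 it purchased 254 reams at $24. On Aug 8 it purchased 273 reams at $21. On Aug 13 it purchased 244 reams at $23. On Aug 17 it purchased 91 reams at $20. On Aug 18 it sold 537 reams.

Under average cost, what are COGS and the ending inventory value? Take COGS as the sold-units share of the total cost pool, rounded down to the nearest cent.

Aug 18, sell 537: 537/1139 × $26,186.00 → $12,345.81
Ending inventory (cost pool remaining) = $13,840.19

COGS = $12,345.81; ending inventory = $13,840.19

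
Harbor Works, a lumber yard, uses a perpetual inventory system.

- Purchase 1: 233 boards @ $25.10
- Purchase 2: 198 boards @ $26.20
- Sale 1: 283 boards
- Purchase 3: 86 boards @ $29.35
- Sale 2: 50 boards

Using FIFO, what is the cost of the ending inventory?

Ending inventory = $5,091.70

Sale 1 (283) [FIFO — oldest first]: 233 @ $25.10 + 50 @ $26.20 = $7,158.30
Sale 2 (50) [FIFO — oldest first]: 50 @ $26.20 = $1,310.00
Total COGS = $7,158.30 + $1,310.00 = $8,468.30
Ending inventory: 98 @ $26.20 + 86 @ $29.35 = $5,091.70
Check: goods available $13,560.00 = COGS $8,468.30 + ending $5,091.70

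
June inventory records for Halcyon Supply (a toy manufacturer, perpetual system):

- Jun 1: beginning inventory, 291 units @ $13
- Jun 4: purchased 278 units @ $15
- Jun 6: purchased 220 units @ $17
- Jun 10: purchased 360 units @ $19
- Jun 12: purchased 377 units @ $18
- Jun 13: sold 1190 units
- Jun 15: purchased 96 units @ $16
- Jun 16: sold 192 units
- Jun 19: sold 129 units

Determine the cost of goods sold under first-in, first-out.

COGS = $25,049

Jun 13, 1190 sold [FIFO — oldest first]: 291 @ $13 + 278 @ $15 + 220 @ $17 + 360 @ $19 + 41 @ $18 = $19,271
Jun 16, 192 sold [FIFO — oldest first]: 192 @ $18 = $3,456
Jun 19, 129 sold [FIFO — oldest first]: 129 @ $18 = $2,322
Total COGS = $19,271 + $3,456 + $2,322 = $25,049
Ending inventory: 15 @ $18 + 96 @ $16 = $1,806
Check: goods available $26,855 = COGS $25,049 + ending $1,806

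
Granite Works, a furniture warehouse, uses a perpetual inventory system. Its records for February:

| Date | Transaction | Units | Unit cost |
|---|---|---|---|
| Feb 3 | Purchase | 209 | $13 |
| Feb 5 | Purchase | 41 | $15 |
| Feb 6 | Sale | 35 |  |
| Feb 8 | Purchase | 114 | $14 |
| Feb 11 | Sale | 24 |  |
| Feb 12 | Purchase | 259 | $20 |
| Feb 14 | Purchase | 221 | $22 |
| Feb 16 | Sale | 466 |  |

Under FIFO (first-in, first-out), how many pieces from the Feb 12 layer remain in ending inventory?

Feb 6, 35 sold [FIFO — oldest first]: 35 @ $13 = $455
Feb 11, 24 sold [FIFO — oldest first]: 24 @ $13 = $312
Feb 16, 466 sold [FIFO — oldest first]: 150 @ $13 + 41 @ $15 + 114 @ $14 + 161 @ $20 = $7,381
Total COGS = $455 + $312 + $7,381 = $8,148
Ending inventory: 98 @ $20 + 221 @ $22 = $6,822
Check: goods available $14,970 = COGS $8,148 + ending $6,822

98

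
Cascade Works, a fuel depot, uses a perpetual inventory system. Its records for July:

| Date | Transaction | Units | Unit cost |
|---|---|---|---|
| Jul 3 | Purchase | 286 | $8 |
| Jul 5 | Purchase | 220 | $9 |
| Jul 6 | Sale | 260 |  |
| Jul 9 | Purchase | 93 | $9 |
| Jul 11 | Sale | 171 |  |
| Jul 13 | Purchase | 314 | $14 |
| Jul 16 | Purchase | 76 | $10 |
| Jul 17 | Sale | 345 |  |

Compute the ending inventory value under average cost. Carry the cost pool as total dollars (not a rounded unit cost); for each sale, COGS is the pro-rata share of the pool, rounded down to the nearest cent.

After Jul 3: 286 on hand, pool $2,288.00 (≈ $8.0000 each)
After Jul 5: 506 on hand, pool $4,268.00 (≈ $8.4348 each)
Jul 6, sell 260: 260/506 × $4,268.00 → $2,193.04
After Jul 9: 339 on hand, pool $2,911.96 (≈ $8.5899 each)
Jul 11, sell 171: 171/339 × $2,911.96 → $1,468.86
After Jul 13: 482 on hand, pool $5,839.10 (≈ $12.1143 each)
After Jul 16: 558 on hand, pool $6,599.10 (≈ $11.8263 each)
Jul 17, sell 345: 345/558 × $6,599.10 → $4,080.08
Total COGS = $2,193.04 + $1,468.86 + $4,080.08 = $7,741.98
Ending inventory (cost pool remaining) = $2,519.02

Ending inventory = $2,519.02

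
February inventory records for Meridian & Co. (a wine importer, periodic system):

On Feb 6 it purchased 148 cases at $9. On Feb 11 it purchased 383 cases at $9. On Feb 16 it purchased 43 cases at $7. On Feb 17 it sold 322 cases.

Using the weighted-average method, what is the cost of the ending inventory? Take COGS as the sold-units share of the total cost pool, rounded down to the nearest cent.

Ending inventory = $2,230.25

Feb 17, sell 322: 322/574 × $5,080.00 → $2,849.75
Ending inventory (cost pool remaining) = $2,230.25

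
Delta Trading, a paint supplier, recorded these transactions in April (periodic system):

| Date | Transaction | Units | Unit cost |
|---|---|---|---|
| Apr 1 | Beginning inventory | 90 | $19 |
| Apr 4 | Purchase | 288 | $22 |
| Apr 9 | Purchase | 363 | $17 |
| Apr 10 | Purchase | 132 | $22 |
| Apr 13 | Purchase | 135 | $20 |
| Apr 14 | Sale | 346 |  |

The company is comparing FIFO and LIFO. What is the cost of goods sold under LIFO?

COGS = $6,947

FIFO COGS: 90 @ $19 + 256 @ $22 = $7,342
LIFO COGS: 135 @ $20 + 132 @ $22 + 79 @ $17 = $6,947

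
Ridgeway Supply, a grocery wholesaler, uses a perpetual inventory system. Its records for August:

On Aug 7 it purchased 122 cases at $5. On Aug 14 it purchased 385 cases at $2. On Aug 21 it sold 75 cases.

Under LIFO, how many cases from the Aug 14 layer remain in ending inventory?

310

Aug 21, 75 sold [LIFO — newest first]: 75 @ $2 = $150
Ending inventory: 122 @ $5 + 310 @ $2 = $1,230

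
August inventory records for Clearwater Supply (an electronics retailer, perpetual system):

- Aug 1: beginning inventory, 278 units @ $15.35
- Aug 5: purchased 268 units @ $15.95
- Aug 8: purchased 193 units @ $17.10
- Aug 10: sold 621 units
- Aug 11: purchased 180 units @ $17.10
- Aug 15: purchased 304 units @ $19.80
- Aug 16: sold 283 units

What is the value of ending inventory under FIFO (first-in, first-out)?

Aug 10, 621 sold [FIFO — oldest first]: 278 @ $15.35 + 268 @ $15.95 + 75 @ $17.10 = $9,824.40
Aug 16, 283 sold [FIFO — oldest first]: 118 @ $17.10 + 165 @ $17.10 = $4,839.30
Total COGS = $9,824.40 + $4,839.30 = $14,663.70
Ending inventory: 15 @ $17.10 + 304 @ $19.80 = $6,275.70

Ending inventory = $6,275.70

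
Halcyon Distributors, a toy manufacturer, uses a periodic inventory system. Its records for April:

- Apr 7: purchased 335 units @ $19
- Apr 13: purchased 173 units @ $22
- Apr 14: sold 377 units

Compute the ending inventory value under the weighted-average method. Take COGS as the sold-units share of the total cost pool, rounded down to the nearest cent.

Ending inventory = $2,622.84

Apr 14, sell 377: 377/508 × $10,171.00 → $7,548.16
Ending inventory (cost pool remaining) = $2,622.84
Check: goods available $10,171.00 = COGS $7,548.16 + ending $2,622.84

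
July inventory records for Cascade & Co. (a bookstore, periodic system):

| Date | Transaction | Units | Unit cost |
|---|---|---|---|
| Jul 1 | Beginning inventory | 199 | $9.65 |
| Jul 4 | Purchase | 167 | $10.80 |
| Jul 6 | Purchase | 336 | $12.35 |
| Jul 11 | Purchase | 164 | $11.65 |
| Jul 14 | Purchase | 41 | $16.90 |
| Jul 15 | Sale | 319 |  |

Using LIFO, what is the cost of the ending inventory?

Ending inventory = $6,465.65

Jul 15, 319 sold [LIFO — newest first]: 41 @ $16.90 + 164 @ $11.65 + 114 @ $12.35 = $4,011.40
Ending inventory: 199 @ $9.65 + 167 @ $10.80 + 222 @ $12.35 = $6,465.65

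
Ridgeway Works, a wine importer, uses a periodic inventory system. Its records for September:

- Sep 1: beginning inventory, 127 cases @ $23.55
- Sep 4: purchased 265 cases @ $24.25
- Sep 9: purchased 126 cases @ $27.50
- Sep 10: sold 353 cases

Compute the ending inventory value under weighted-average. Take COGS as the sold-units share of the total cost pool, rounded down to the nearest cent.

Ending inventory = $4,103.38

Sep 10, sell 353: 353/518 × $12,882.10 → $8,778.72
Ending inventory (cost pool remaining) = $4,103.38
Check: goods available $12,882.10 = COGS $8,778.72 + ending $4,103.38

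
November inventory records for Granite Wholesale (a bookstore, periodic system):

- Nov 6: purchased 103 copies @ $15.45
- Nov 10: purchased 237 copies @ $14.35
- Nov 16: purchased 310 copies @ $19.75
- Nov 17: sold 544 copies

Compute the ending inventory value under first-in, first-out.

Ending inventory = $2,093.50

Nov 17, 544 sold [FIFO — oldest first]: 103 @ $15.45 + 237 @ $14.35 + 204 @ $19.75 = $9,021.30
Ending inventory: 106 @ $19.75 = $2,093.50
Check: goods available $11,114.80 = COGS $9,021.30 + ending $2,093.50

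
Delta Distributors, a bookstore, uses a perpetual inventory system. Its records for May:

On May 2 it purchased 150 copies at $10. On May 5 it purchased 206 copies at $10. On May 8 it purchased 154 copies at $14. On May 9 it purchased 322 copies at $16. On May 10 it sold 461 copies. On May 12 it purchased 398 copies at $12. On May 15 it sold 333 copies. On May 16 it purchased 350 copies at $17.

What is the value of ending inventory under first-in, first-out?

Ending inventory = $11,334

May 10, 461 sold [FIFO — oldest first]: 150 @ $10 + 206 @ $10 + 105 @ $14 = $5,030
May 15, 333 sold [FIFO — oldest first]: 49 @ $14 + 284 @ $16 = $5,230
Total COGS = $5,030 + $5,230 = $10,260
Ending inventory: 38 @ $16 + 398 @ $12 + 350 @ $17 = $11,334
Check: goods available $21,594 = COGS $10,260 + ending $11,334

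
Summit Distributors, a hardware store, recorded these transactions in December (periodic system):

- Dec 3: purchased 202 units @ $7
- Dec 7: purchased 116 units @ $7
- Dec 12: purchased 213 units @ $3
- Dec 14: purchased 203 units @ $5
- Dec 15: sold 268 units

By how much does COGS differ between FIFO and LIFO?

FIFO COGS: 202 @ $7 + 66 @ $7 = $1,876
LIFO COGS: 203 @ $5 + 65 @ $3 = $1,210
Difference = |$1,876 − $1,210| = $666

$666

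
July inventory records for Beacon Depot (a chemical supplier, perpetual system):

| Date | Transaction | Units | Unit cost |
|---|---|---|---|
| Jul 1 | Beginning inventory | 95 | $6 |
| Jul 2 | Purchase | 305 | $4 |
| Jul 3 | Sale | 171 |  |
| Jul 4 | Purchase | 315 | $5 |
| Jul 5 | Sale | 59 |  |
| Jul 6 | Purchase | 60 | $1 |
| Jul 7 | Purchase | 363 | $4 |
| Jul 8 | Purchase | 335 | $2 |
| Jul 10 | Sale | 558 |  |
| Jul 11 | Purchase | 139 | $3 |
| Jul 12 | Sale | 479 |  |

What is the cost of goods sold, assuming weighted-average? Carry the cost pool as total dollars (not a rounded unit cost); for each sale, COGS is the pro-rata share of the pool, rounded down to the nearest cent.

After Jul 1: 95 on hand, pool $570.00 (≈ $6.0000 each)
After Jul 2: 400 on hand, pool $1,790.00 (≈ $4.4750 each)
Jul 3, sell 171: 171/400 × $1,790.00 → $765.22
After Jul 4: 544 on hand, pool $2,599.78 (≈ $4.7790 each)
Jul 5, sell 59: 59/544 × $2,599.78 → $281.96
After Jul 6: 545 on hand, pool $2,377.82 (≈ $4.3630 each)
After Jul 7: 908 on hand, pool $3,829.82 (≈ $4.2179 each)
After Jul 8: 1243 on hand, pool $4,499.82 (≈ $3.6201 each)
Jul 10, sell 558: 558/1243 × $4,499.82 → $2,020.03
After Jul 11: 824 on hand, pool $2,896.79 (≈ $3.5155 each)
Jul 12, sell 479: 479/824 × $2,896.79 → $1,683.93
Total COGS = $765.22 + $281.96 + $2,020.03 + $1,683.93 = $4,751.14
Ending inventory (cost pool remaining) = $1,212.86

COGS = $4,751.14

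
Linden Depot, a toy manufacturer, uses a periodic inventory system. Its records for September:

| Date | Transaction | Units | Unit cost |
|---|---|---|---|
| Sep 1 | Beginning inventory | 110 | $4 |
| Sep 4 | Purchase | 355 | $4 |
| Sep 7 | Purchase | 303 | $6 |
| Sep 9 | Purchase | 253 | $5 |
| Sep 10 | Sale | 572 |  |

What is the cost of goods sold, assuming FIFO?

Sep 10, 572 sold [FIFO — oldest first]: 110 @ $4 + 355 @ $4 + 107 @ $6 = $2,502
Ending inventory: 196 @ $6 + 253 @ $5 = $2,441

COGS = $2,502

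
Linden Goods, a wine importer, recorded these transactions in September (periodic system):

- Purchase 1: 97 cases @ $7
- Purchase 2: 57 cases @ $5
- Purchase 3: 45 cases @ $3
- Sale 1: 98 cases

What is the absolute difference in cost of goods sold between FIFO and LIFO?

$284

FIFO COGS: 97 @ $7 + 1 @ $5 = $684
LIFO COGS: 45 @ $3 + 53 @ $5 = $400
Difference = |$684 − $400| = $284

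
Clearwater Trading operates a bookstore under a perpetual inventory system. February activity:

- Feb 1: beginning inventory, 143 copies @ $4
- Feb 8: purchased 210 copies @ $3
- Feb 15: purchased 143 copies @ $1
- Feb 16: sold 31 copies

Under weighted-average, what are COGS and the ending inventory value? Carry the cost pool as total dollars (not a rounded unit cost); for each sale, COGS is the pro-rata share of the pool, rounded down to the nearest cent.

COGS = $84.06; ending inventory = $1,260.94

After Feb 1: 143 on hand, pool $572.00 (≈ $4.0000 each)
After Feb 8: 353 on hand, pool $1,202.00 (≈ $3.4051 each)
After Feb 15: 496 on hand, pool $1,345.00 (≈ $2.7117 each)
Feb 16, sell 31: 31/496 × $1,345.00 → $84.06
Ending inventory (cost pool remaining) = $1,260.94
Check: goods available $1,345.00 = COGS $84.06 + ending $1,260.94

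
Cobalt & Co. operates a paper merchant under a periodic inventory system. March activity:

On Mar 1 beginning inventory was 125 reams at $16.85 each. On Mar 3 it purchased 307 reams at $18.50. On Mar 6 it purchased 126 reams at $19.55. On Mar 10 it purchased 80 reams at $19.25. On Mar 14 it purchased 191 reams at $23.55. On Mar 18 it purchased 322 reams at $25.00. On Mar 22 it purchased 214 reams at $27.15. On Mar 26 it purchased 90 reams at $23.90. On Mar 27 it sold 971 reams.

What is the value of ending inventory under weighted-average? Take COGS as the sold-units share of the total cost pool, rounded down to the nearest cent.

Mar 27, sell 971: 971/1455 × $32,298.20 → $21,554.33
Ending inventory (cost pool remaining) = $10,743.87
Check: goods available $32,298.20 = COGS $21,554.33 + ending $10,743.87

Ending inventory = $10,743.87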